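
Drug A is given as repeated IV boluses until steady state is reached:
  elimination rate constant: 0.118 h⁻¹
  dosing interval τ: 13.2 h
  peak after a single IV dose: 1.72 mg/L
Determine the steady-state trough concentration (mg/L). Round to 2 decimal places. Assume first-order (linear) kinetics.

e^(−kτ) = e^(−0.1180 × 13.2) = 0.2106
Accumulation ratio R = 1 / (1 − e^(−kτ)) = 1 / (1 − 0.2106) = 1.267
Steady-state trough = C₀ × R × e^(−kτ) = 1.72 × 1.267 × 0.2106 = 0.4589 mg/L

0.46 mg/L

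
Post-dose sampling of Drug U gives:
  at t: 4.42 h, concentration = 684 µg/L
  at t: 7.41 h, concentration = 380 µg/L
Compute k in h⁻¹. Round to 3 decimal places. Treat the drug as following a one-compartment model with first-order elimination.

0.197 h⁻¹

k = ln(C₁/C₂) / (t₂ − t₁) = ln(684/380) / (7.41 − 4.42)
  = 0.5878 / 2.990 = 0.1966 h⁻¹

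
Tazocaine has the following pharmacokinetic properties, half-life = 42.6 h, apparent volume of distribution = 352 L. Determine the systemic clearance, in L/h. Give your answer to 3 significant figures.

k = ln2 / t½ = 0.693147 / 42.6 = 0.01627 h⁻¹
CL = k × Vd = 0.01627 × 352 = 5.727 L/h

5.73 L/h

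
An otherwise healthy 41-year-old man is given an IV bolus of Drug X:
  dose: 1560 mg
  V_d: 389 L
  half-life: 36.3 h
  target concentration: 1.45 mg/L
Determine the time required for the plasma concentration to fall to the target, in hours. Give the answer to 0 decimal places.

53 h

C₀ = Dose / Vd = 1560 / 389 = 4.010 mg/L
k = ln2 / t½ = 0.693147 / 36.3 = 0.01909 h⁻¹
t = ln(C₀ / C) / k = ln(4.010 / 1.45) / 0.01909
  = ln(2.766) / 0.01909 = 1.017 / 0.01909 = 53.27 h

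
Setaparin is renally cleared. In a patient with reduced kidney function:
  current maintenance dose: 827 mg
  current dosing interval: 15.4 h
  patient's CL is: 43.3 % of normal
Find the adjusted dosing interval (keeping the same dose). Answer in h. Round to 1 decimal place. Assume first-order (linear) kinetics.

35.6 h

To keep the same average steady-state level, dosing rate must scale with clearance.
CL ratio = 43.3 / 100 = 0.4330
New interval (same dose) = 15.4 / 0.4330 = 35.57 h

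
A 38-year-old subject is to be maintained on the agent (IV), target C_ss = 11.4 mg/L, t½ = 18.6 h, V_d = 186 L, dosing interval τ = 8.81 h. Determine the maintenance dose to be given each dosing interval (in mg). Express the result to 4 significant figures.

696.2 mg

k = ln2 / t½ = 0.693147 / 18.6 = 0.03727 h⁻¹
CL = k × Vd = 0.03727 × 186 = 6.932 L/h
At steady state, Dose/τ = Css × CL.
Dose = Css × CL × τ = 11.4 × 6.932 × 8.81 = 696.2 mg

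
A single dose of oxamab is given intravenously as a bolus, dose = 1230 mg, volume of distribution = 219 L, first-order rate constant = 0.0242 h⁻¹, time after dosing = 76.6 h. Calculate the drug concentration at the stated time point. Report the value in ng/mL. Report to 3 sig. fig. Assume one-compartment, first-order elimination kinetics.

C₀ = Dose / Vd = 1230 / 219 = 5.616 mg/L
C = C₀ · e^(−k·t) = 5.616 × e^(−0.02420 × 76.6)
  = 5.616 × 0.1567 = 0.8800 mg/L
Convert: 0.8800 mg/L × 1000 = 880.0 ng/mL

880 ng/mL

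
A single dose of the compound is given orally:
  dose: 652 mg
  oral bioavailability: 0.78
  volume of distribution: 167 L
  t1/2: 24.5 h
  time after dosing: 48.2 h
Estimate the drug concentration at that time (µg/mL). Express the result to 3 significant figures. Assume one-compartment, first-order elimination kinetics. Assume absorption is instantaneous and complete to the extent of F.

0.779 µg/mL

Amount reaching circulation = F × Dose = 0.78 × 652.0 = 508.6 mg
C₀ = F·Dose / Vd = 508.6 / 167 = 3.046 mg/L
k = ln2 / t½ = 0.693147 / 24.5 = 0.02829 h⁻¹
C = C₀ · e^(−k·t) = 3.046 × e^(−0.02829 × 48.2)
  = 3.046 × 0.2557 = 0.7789 mg/L
(0.7789 mg/L = 0.7789 µg/mL)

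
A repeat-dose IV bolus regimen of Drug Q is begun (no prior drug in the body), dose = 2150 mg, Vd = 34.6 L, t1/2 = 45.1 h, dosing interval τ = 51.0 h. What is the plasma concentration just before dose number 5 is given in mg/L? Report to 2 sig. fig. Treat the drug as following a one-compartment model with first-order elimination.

50 mg/L

C₀ per dose = Dose / Vd = 2150 / 34.6 = 62.14 mg/L
k = ln2 / t½ = 0.693147 / 45.1 = 0.01537 h⁻¹
Fraction remaining after one interval: r = e^(−kτ) = e^(−0.01537 × 51.0) = 0.4566
Before dose 5, 4 doses have been given (aged 1τ, 2τ, 3τ, 4τ).
C_trough = C₀ × (r + r² + … + r^4) = C₀ × r(1−r^4)/(1−r)
        = 62.14 × 0.4566 × (1 − 0.04347) / (1 − 0.4566) = 49.94 mg/L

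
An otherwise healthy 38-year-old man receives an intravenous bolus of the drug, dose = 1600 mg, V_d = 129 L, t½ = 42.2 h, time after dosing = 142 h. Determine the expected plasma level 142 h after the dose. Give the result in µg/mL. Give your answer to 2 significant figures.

C₀ = Dose / Vd = 1600 / 129 = 12.40 mg/L
k = ln2 / t½ = 0.693147 / 42.2 = 0.01643 h⁻¹
C = C₀ · e^(−k·t) = 12.40 × e^(−0.01643 × 142)
  = 12.40 × 0.09700 = 1.203 mg/L
(1.203 mg/L = 1.203 µg/mL)

1.2 µg/mL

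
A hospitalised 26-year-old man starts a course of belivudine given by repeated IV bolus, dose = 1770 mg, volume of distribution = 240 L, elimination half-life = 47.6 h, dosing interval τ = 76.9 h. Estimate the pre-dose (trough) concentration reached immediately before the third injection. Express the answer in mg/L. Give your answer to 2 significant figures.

3.2 mg/L

C₀ per dose = Dose / Vd = 1770 / 240 = 7.375 mg/L
k = ln2 / t½ = 0.693147 / 47.6 = 0.01456 h⁻¹
Fraction remaining after one interval: r = e^(−kτ) = e^(−0.01456 × 76.9) = 0.3264
Before dose 3, 2 doses have been given (aged 1τ, 2τ).
C_trough = C₀ × (r + r²) = 7.375 × (0.3264 + 0.1065) = 3.193 mg/L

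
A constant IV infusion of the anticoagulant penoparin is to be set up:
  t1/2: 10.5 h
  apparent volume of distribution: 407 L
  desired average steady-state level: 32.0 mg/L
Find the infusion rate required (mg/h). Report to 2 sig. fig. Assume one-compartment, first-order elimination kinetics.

k = ln2 / t½ = 0.693147 / 10.5 = 0.06601 h⁻¹
CL = k × Vd = 0.06601 × 407 = 26.87 L/h
At steady state, infusion rate R₀ = Css × CL = 32.0 × 26.87 = 859.8 mg/h

860 mg/h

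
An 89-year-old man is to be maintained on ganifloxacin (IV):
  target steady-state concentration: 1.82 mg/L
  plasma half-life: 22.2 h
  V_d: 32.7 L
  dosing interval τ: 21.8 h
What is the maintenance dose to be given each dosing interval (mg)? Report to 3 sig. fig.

k = ln2 / t½ = 0.693147 / 22.2 = 0.03122 h⁻¹
CL = k × Vd = 0.03122 × 32.7 = 1.021 L/h
At steady state, Dose/τ = Css × CL.
Dose = Css × CL × τ = 1.82 × 1.021 × 21.8 = 40.51 mg

40.5 mg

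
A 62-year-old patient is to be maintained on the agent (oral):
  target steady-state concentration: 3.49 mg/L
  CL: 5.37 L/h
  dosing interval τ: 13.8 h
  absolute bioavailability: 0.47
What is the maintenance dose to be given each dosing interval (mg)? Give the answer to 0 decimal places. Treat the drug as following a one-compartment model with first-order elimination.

550 mg

At steady state, F × (Dose/τ) = Css × CL.
Dose = Css × CL × τ / F = 3.49 × 5.370 × 13.8 / 0.47 = 550.3 mg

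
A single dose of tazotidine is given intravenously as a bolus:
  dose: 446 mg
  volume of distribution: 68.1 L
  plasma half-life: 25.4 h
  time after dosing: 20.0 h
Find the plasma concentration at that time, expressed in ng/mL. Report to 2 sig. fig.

C₀ = Dose / Vd = 446.0 / 68.1 = 6.549 mg/L
k = ln2 / t½ = 0.693147 / 25.4 = 0.02729 h⁻¹
C = C₀ · e^(−k·t) = 6.549 × e^(−0.02729 × 20.0)
  = 6.549 × 0.5794 = 3.794 mg/L
Convert: 3.794 mg/L × 1000 = 3794 ng/mL

3800 ng/mL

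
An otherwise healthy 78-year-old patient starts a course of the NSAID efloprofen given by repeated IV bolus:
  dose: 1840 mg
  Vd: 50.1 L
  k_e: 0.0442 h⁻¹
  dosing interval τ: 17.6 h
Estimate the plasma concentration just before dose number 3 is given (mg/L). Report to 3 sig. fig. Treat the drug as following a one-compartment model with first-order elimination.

C₀ per dose = Dose / Vd = 1840 / 50.1 = 36.73 mg/L
Fraction remaining after one interval: r = e^(−kτ) = e^(−0.04420 × 17.6) = 0.4594
Before dose 3, 2 doses have been given (aged 1τ, 2τ).
C_trough = C₀ × (r + r²) = 36.73 × (0.4594 + 0.2110) = 24.62 mg/L

24.6 mg/L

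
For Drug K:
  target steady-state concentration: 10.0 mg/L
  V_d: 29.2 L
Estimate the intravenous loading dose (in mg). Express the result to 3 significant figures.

292 mg

LD = Css × Vd = 10.0 × 29.2 = 292.0 mg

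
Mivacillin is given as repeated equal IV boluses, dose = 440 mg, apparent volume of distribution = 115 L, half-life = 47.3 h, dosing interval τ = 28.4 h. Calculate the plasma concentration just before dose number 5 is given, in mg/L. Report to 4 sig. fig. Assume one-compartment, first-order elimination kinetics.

6.010 mg/L

C₀ per dose = Dose / Vd = 440 / 115 = 3.826 mg/L
k = ln2 / t½ = 0.693147 / 47.3 = 0.01465 h⁻¹
Fraction remaining after one interval: r = e^(−kτ) = e^(−0.01465 × 28.4) = 0.6596
Before dose 5, 4 doses have been given (aged 1τ, 2τ, 3τ, 4τ).
C_trough = C₀ × (r + r² + … + r^4) = C₀ × r(1−r^4)/(1−r)
        = 3.826 × 0.6596 × (1 − 0.1893) / (1 − 0.6596) = 6.010 mg/L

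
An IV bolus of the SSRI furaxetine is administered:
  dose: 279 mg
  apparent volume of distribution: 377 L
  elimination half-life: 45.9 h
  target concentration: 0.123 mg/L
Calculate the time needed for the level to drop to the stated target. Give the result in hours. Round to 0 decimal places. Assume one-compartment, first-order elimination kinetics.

119 h

C₀ = Dose / Vd = 279.0 / 377 = 0.7401 mg/L
k = ln2 / t½ = 0.693147 / 45.9 = 0.01510 h⁻¹
t = ln(C₀ / C) / k = ln(0.7401 / 0.123) / 0.01510
  = ln(6.017) / 0.01510 = 1.795 / 0.01510 = 118.9 h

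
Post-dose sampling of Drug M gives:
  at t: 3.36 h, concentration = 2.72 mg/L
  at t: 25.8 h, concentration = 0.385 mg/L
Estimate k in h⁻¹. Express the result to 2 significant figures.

k = ln(C₁/C₂) / (t₂ − t₁) = ln(2.72/0.385) / (25.8 − 3.36)
  = 1.955 / 22.44 = 0.08712 h⁻¹

0.087 h⁻¹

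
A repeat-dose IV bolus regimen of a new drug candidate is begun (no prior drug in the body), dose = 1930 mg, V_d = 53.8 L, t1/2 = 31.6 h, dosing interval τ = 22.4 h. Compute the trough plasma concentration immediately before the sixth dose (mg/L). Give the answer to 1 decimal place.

51.7 mg/L

C₀ per dose = Dose / Vd = 1930 / 53.8 = 35.87 mg/L
k = ln2 / t½ = 0.693147 / 31.6 = 0.02194 h⁻¹
Fraction remaining after one interval: r = e^(−kτ) = e^(−0.02194 × 22.4) = 0.6117
Before dose 6, 5 doses have been given (aged 1τ, 2τ, 3τ, 4τ, 5τ).
C_trough = C₀ × (r + r² + … + r^5) = C₀ × r(1−r^5)/(1−r)
        = 35.87 × 0.6117 × (1 − 0.08564) / (1 − 0.6117) = 51.67 mg/L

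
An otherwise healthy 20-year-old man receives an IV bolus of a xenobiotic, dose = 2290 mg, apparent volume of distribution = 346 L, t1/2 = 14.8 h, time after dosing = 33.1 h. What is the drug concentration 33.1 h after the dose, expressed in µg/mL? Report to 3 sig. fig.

1.40 µg/mL

C₀ = Dose / Vd = 2290 / 346 = 6.618 mg/L
k = ln2 / t½ = 0.693147 / 14.8 = 0.04683 h⁻¹
C = C₀ · e^(−k·t) = 6.618 × e^(−0.04683 × 33.1)
  = 6.618 × 0.2122 = 1.404 mg/L
(1.404 mg/L = 1.404 µg/mL)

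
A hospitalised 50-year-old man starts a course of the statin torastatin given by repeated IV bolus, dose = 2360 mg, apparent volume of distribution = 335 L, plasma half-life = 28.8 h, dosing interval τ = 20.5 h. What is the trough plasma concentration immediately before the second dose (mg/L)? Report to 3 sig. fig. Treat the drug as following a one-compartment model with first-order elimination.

C₀ per dose = Dose / Vd = 2360 / 335 = 7.045 mg/L
k = ln2 / t½ = 0.693147 / 28.8 = 0.02407 h⁻¹
Fraction remaining after one interval: r = e^(−kτ) = e^(−0.02407 × 20.5) = 0.6105
Before dose 2, 1 dose has been given (aged 1τ).
C_trough = C₀ × r = 7.045 × 0.6105 = 4.301 mg/L

4.30 mg/L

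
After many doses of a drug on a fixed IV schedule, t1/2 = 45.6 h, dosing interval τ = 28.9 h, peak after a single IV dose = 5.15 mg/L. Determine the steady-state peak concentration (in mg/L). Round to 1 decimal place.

14.5 mg/L

k = ln2 / t½ = 0.693147 / 45.6 = 0.01520 h⁻¹
e^(−kτ) = e^(−0.01520 × 28.9) = 0.6445
Accumulation ratio R = 1 / (1 − e^(−kτ)) = 1 / (1 − 0.6445) = 2.813
Steady-state peak = C₀ × R = 5.15 × 2.813 = 14.49 mg/L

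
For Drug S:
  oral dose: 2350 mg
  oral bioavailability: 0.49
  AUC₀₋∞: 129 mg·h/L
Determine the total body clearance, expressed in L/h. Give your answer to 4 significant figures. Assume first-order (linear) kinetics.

8.926 L/h

CL = F·Dose / AUC = 0.49 × 2350 / 129 = 8.926 L/h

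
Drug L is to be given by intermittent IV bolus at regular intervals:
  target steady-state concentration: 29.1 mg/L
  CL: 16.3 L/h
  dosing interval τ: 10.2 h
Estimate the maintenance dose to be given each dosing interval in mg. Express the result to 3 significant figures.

At steady state, Dose/τ = Css × CL.
Dose = Css × CL × τ = 29.1 × 16.30 × 10.2 = 4838 mg

4840 mg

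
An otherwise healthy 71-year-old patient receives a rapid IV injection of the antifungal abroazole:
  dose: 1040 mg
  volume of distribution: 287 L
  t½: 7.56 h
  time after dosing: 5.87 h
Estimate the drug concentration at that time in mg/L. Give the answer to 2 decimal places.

C₀ = Dose / Vd = 1040 / 287 = 3.624 mg/L
k = ln2 / t½ = 0.693147 / 7.56 = 0.09169 h⁻¹
C = C₀ · e^(−k·t) = 3.624 × e^(−0.09169 × 5.87)
  = 3.624 × 0.5838 = 2.116 mg/L

2.12 mg/L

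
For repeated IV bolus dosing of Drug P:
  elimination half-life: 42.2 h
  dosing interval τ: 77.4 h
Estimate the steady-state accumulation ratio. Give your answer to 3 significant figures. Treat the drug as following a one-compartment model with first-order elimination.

k = ln2 / t½ = 0.693147 / 42.2 = 0.01643 h⁻¹
e^(−kτ) = e^(−0.01643 × 77.4) = 0.2804
Accumulation ratio R = 1 / (1 − e^(−kτ)) = 1 / (1 − 0.2804) = 1.390

1.39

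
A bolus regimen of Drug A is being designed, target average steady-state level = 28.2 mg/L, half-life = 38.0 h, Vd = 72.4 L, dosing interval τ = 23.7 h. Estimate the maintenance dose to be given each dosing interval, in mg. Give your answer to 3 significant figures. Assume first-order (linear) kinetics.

883 mg

k = ln2 / t½ = 0.693147 / 38.0 = 0.01824 h⁻¹
CL = k × Vd = 0.01824 × 72.4 = 1.321 L/h
At steady state, Dose/τ = Css × CL.
Dose = Css × CL × τ = 28.2 × 1.321 × 23.7 = 882.9 mg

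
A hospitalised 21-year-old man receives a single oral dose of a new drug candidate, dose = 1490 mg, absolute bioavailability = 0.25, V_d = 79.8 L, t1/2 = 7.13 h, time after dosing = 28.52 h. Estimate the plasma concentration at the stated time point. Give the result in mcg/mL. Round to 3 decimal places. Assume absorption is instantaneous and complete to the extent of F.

0.292 mcg/mL

Amount reaching circulation = F × Dose = 0.25 × 1490 = 372.5 mg
C₀ = F·Dose / Vd = 372.5 / 79.8 = 4.668 mg/L
k = ln2 / t½ = 0.693147 / 7.13 = 0.09722 h⁻¹
t / t½ = 28.52 / 7.13 = 4 half-lives
C = C₀ × (1/2)^4 = 4.668 × 0.06250 = 0.2918 mg/L
(0.2918 mg/L = 0.2918 mcg/mL)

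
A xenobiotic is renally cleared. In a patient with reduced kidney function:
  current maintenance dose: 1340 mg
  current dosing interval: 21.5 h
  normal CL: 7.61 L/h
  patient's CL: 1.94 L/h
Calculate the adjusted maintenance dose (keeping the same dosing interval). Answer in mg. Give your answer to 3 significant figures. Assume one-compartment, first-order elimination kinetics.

To keep the same average steady-state level, dosing rate must scale with clearance.
CL ratio = 1.94 / 7.61 = 0.2549
New dose (same interval) = 1340 × 0.2549 = 341.6 mg

342 mg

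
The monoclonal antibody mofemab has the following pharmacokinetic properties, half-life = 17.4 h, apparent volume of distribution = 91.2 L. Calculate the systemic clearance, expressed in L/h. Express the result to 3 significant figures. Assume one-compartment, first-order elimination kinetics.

k = ln2 / t½ = 0.693147 / 17.4 = 0.03984 h⁻¹
CL = k × Vd = 0.03984 × 91.2 = 3.633 L/h

3.63 L/h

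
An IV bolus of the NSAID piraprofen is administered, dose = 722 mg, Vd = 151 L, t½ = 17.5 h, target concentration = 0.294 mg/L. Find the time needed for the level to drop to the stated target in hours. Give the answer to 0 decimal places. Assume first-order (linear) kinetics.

C₀ = Dose / Vd = 722.0 / 151 = 4.781 mg/L
k = ln2 / t½ = 0.693147 / 17.5 = 0.03961 h⁻¹
t = ln(C₀ / C) / k = ln(4.781 / 0.294) / 0.03961
  = ln(16.26) / 0.03961 = 2.789 / 0.03961 = 70.41 h

70 h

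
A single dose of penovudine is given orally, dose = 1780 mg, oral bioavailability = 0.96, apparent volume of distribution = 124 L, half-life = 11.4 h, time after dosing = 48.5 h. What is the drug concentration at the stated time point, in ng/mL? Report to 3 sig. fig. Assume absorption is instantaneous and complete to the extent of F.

Amount reaching circulation = F × Dose = 0.96 × 1780 = 1709 mg
C₀ = F·Dose / Vd = 1709 / 124 = 13.78 mg/L
k = ln2 / t½ = 0.693147 / 11.4 = 0.06080 h⁻¹
C = C₀ · e^(−k·t) = 13.78 × e^(−0.06080 × 48.5)
  = 13.78 × 0.05240 = 0.7221 mg/L
Convert: 0.7221 mg/L × 1000 = 722.1 ng/mL

722 ng/mL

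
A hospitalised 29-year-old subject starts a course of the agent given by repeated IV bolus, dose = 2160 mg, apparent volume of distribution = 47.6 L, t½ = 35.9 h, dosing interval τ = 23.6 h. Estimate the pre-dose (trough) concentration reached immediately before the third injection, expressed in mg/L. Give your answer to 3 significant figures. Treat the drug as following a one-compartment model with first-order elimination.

C₀ per dose = Dose / Vd = 2160 / 47.6 = 45.38 mg/L
k = ln2 / t½ = 0.693147 / 35.9 = 0.01931 h⁻¹
Fraction remaining after one interval: r = e^(−kτ) = e^(−0.01931 × 23.6) = 0.6340
Before dose 3, 2 doses have been given (aged 1τ, 2τ).
C_trough = C₀ × (r + r²) = 45.38 × (0.6340 + 0.4020) = 47.01 mg/L

47.0 mg/L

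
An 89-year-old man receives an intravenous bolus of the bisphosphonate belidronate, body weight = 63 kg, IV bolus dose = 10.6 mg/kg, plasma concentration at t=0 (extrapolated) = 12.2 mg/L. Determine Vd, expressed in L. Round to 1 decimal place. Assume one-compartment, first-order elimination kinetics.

54.7 L

Dose = 10.6 × 63 = 667.8 mg
Vd = Dose / C₀ = 667.8 / 12.2 = 54.74 L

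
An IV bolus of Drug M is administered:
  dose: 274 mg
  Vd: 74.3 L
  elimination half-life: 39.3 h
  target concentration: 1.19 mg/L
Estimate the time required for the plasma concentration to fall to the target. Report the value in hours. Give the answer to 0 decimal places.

64 h

C₀ = Dose / Vd = 274.0 / 74.3 = 3.688 mg/L
k = ln2 / t½ = 0.693147 / 39.3 = 0.01764 h⁻¹
t = ln(C₀ / C) / k = ln(3.688 / 1.19) / 0.01764
  = ln(3.099) / 0.01764 = 1.131 / 0.01764 = 64.12 h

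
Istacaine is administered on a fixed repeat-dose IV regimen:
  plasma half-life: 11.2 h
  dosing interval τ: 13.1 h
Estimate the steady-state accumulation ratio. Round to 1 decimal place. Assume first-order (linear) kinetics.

k = ln2 / t½ = 0.693147 / 11.2 = 0.06189 h⁻¹
e^(−kτ) = e^(−0.06189 × 13.1) = 0.4445
Accumulation ratio R = 1 / (1 − e^(−kτ)) = 1 / (1 − 0.4445) = 1.800

1.8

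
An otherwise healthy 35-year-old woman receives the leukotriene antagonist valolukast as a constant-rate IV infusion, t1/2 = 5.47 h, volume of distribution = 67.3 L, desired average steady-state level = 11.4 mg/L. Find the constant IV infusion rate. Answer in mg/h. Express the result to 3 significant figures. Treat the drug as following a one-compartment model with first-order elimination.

97.2 mg/h

k = ln2 / t½ = 0.693147 / 5.47 = 0.1267 h⁻¹
CL = k × Vd = 0.1267 × 67.3 = 8.527 L/h
At steady state, infusion rate R₀ = Css × CL = 11.4 × 8.527 = 97.21 mg/h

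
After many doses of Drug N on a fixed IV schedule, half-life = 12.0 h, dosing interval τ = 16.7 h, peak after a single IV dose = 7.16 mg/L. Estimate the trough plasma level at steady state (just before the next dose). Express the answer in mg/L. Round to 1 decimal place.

k = ln2 / t½ = 0.693147 / 12.0 = 0.05776 h⁻¹
e^(−kτ) = e^(−0.05776 × 16.7) = 0.3811
Accumulation ratio R = 1 / (1 − e^(−kτ)) = 1 / (1 − 0.3811) = 1.616
Steady-state trough = C₀ × R × e^(−kτ) = 7.16 × 1.616 × 0.3811 = 4.410 mg/L

4.4 mg/L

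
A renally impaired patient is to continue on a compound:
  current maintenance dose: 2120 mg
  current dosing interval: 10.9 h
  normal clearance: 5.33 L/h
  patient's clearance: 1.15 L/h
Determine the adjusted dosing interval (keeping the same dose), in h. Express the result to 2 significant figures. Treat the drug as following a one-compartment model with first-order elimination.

To keep the same average steady-state level, dosing rate must scale with clearance.
CL ratio = 1.15 / 5.33 = 0.2158
New interval (same dose) = 10.9 / 0.2158 = 50.51 h

51 h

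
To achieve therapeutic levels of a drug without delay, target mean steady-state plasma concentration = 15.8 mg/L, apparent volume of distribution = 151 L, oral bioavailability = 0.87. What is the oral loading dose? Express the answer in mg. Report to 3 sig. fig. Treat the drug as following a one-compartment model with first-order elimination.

2740 mg

LD = Css × Vd / F = 15.8 × 151 / 0.87 = 2742 mg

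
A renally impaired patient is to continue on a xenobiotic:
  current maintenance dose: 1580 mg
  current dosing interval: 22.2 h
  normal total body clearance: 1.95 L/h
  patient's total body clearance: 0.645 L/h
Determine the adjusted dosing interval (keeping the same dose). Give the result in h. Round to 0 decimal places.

To keep the same average steady-state level, dosing rate must scale with clearance.
CL ratio = 0.645 / 1.95 = 0.3308
New interval (same dose) = 22.2 / 0.3308 = 67.11 h

67 h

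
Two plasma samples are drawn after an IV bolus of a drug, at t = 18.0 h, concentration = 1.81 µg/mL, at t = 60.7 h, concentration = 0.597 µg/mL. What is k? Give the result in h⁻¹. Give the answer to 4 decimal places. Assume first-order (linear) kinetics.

k = ln(C₁/C₂) / (t₂ − t₁) = ln(1.81/0.597) / (60.7 − 18.0)
  = 1.109 / 42.70 = 0.02597 h⁻¹

0.0260 h⁻¹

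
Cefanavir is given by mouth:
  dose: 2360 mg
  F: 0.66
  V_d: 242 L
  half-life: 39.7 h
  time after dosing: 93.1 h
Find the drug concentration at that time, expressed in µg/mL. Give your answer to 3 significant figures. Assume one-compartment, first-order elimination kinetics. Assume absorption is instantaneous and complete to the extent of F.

Amount reaching circulation = F × Dose = 0.66 × 2360 = 1558 mg
C₀ = F·Dose / Vd = 1558 / 242 = 6.438 mg/L
k = ln2 / t½ = 0.693147 / 39.7 = 0.01746 h⁻¹
C = C₀ · e^(−k·t) = 6.438 × e^(−0.01746 × 93.1)
  = 6.438 × 0.1968 = 1.267 mg/L
(1.267 mg/L = 1.267 µg/mL)

1.27 µg/mL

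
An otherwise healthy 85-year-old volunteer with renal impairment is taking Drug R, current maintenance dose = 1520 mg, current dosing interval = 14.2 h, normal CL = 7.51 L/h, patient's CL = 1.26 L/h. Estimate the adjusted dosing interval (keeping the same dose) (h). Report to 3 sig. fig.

84.6 h

To keep the same average steady-state level, dosing rate must scale with clearance.
CL ratio = 1.26 / 7.51 = 0.1678
New interval (same dose) = 14.2 / 0.1678 = 84.62 h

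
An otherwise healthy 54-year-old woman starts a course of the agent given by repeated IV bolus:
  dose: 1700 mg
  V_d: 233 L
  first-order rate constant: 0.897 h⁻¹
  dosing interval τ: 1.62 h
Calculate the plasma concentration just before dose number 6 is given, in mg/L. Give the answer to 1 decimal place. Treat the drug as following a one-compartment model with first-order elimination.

2.2 mg/L

C₀ per dose = Dose / Vd = 1700 / 233 = 7.296 mg/L
Fraction remaining after one interval: r = e^(−kτ) = e^(−0.8970 × 1.62) = 0.2338
Before dose 6, 5 doses have been given (aged 1τ, 2τ, 3τ, 4τ, 5τ).
C_trough = C₀ × (r + r² + … + r^5) = C₀ × r(1−r^5)/(1−r)
        = 7.296 × 0.2338 × (1 − 0.0006986) / (1 − 0.2338) = 2.225 mg/L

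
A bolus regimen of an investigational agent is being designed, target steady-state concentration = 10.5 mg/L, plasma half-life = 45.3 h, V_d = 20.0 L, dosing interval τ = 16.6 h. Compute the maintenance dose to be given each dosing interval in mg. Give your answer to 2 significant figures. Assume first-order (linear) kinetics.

k = ln2 / t½ = 0.693147 / 45.3 = 0.01530 h⁻¹
CL = k × Vd = 0.01530 × 20.0 = 0.3060 L/h
At steady state, Dose/τ = Css × CL.
Dose = Css × CL × τ = 10.5 × 0.3060 × 16.6 = 53.34 mg

53 mg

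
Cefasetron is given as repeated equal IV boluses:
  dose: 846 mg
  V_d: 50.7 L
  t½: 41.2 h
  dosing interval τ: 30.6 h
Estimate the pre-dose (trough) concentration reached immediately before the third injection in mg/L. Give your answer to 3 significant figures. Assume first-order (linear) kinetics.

C₀ per dose = Dose / Vd = 846 / 50.7 = 16.69 mg/L
k = ln2 / t½ = 0.693147 / 41.2 = 0.01682 h⁻¹
Fraction remaining after one interval: r = e^(−kτ) = e^(−0.01682 × 30.6) = 0.5977
Before dose 3, 2 doses have been given (aged 1τ, 2τ).
C_trough = C₀ × (r + r²) = 16.69 × (0.5977 + 0.3572) = 15.94 mg/L

15.9 mg/L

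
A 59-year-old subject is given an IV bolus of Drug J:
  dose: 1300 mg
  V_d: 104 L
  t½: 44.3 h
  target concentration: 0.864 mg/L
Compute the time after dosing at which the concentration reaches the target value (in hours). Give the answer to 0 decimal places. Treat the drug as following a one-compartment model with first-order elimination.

C₀ = Dose / Vd = 1300 / 104 = 12.50 mg/L
k = ln2 / t½ = 0.693147 / 44.3 = 0.01565 h⁻¹
t = ln(C₀ / C) / k = ln(12.50 / 0.864) / 0.01565
  = ln(14.47) / 0.01565 = 2.672 / 0.01565 = 170.7 h

171 h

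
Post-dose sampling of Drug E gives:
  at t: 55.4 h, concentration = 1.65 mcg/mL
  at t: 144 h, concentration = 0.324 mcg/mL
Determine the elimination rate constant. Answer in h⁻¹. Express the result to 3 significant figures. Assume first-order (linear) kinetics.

k = ln(C₁/C₂) / (t₂ − t₁) = ln(1.65/0.324) / (144 − 55.4)
  = 1.628 / 88.60 = 0.01837 h⁻¹

0.0184 h⁻¹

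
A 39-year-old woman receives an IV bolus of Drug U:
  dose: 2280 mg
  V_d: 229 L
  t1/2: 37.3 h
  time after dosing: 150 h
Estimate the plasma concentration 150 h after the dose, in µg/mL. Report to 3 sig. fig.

C₀ = Dose / Vd = 2280 / 229 = 9.956 mg/L
k = ln2 / t½ = 0.693147 / 37.3 = 0.01858 h⁻¹
C = C₀ · e^(−k·t) = 9.956 × e^(−0.01858 × 150)
  = 9.956 × 0.06161 = 0.6134 mg/L
(0.6134 mg/L = 0.6134 µg/mL)

0.613 µg/mL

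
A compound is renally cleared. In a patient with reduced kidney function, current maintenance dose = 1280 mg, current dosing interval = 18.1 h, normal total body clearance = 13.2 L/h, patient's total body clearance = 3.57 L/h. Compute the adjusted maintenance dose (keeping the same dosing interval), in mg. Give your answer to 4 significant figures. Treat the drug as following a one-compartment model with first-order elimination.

346.2 mg

To keep the same average steady-state level, dosing rate must scale with clearance.
CL ratio = 3.57 / 13.2 = 0.2705
New dose (same interval) = 1280 × 0.2705 = 346.2 mg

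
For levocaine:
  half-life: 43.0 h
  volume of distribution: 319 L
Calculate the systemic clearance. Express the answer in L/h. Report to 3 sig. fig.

5.14 L/h

k = ln2 / t½ = 0.693147 / 43.0 = 0.01612 h⁻¹
CL = k × Vd = 0.01612 × 319 = 5.142 L/h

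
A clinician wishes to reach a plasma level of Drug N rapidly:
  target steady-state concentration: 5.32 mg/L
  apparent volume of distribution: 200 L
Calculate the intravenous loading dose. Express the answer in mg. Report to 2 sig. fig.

1100 mg

LD = Css × Vd = 5.32 × 200 = 1064 mg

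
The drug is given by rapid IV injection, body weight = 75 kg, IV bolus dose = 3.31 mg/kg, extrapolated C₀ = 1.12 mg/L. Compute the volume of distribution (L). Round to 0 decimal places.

222 L

Dose = 3.31 × 75 = 248.3 mg
Vd = Dose / C₀ = 248.3 / 1.12 = 221.7 L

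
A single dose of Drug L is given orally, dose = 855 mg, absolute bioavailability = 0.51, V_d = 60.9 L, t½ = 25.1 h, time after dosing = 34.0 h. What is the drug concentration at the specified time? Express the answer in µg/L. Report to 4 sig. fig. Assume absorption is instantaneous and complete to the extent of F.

Amount reaching circulation = F × Dose = 0.51 × 855.0 = 436.1 mg
C₀ = F·Dose / Vd = 436.1 / 60.9 = 7.161 mg/L
k = ln2 / t½ = 0.693147 / 25.1 = 0.02762 h⁻¹
C = C₀ · e^(−k·t) = 7.161 × e^(−0.02762 × 34.0)
  = 7.161 × 0.3910 = 2.800 mg/L
Convert: 2.800 mg/L × 1000 = 2800 µg/L

2800 µg/L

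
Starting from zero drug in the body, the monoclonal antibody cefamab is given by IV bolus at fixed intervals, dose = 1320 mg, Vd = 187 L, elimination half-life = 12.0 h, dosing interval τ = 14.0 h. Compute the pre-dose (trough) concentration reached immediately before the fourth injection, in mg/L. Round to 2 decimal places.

5.17 mg/L

C₀ per dose = Dose / Vd = 1320 / 187 = 7.059 mg/L
k = ln2 / t½ = 0.693147 / 12.0 = 0.05776 h⁻¹
Fraction remaining after one interval: r = e^(−kτ) = e^(−0.05776 × 14.0) = 0.4455
Before dose 4, 3 doses have been given (aged 1τ, 2τ, 3τ).
C_trough = C₀ × (r + r² + … + r^3) = C₀ × r(1−r^3)/(1−r)
        = 7.059 × 0.4455 × (1 − 0.08842) / (1 − 0.4455) = 5.170 mg/L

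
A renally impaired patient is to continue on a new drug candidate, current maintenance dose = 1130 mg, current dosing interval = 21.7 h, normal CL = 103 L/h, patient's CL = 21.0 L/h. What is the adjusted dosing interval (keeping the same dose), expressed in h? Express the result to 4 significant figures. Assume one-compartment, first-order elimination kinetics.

To keep the same average steady-state level, dosing rate must scale with clearance.
CL ratio = 21.0 / 103 = 0.2039
New interval (same dose) = 21.7 / 0.2039 = 106.4 h

106.4 h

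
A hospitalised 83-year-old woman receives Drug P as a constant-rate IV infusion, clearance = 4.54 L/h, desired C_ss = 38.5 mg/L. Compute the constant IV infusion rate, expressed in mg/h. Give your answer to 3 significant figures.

175 mg/h

At steady state, infusion rate R₀ = Css × CL = 38.5 × 4.540 = 174.8 mg/h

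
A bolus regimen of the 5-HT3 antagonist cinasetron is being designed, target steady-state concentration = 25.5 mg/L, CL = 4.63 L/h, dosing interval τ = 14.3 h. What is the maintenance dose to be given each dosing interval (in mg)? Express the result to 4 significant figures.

1688 mg

At steady state, Dose/τ = Css × CL.
Dose = Css × CL × τ = 25.5 × 4.630 × 14.3 = 1688 mg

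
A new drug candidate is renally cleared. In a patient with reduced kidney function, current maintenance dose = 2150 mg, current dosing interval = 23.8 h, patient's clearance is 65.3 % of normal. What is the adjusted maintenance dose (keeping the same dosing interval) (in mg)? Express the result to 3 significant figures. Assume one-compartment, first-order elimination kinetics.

To keep the same average steady-state level, dosing rate must scale with clearance.
CL ratio = 65.3 / 100 = 0.6530
New dose (same interval) = 2150 × 0.6530 = 1404 mg

1400 mg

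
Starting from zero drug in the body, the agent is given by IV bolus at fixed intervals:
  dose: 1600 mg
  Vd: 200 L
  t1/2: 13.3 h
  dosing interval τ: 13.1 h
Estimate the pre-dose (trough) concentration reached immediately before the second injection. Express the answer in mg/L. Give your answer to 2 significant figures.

4.0 mg/L

C₀ per dose = Dose / Vd = 1600 / 200 = 8.000 mg/L
k = ln2 / t½ = 0.693147 / 13.3 = 0.05212 h⁻¹
Fraction remaining after one interval: r = e^(−kτ) = e^(−0.05212 × 13.1) = 0.5052
Before dose 2, 1 dose has been given (aged 1τ).
C_trough = C₀ × r = 8.000 × 0.5052 = 4.042 mg/L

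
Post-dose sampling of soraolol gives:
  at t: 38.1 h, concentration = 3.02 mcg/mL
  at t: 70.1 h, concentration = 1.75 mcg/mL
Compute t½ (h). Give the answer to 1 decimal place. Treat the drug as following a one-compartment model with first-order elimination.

40.7 h

k = ln(C₁/C₂) / (t₂ − t₁) = ln(3.02/1.75) / (70.1 − 38.1)
  = 0.5456 / 32.00 = 0.01705 h⁻¹
t½ = ln2 / k = 0.693147 / 0.01705 = 40.65 h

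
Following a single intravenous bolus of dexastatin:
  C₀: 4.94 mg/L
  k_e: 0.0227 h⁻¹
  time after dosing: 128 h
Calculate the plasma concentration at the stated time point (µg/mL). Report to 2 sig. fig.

C = C₀ · e^(−k·t) = 4.940 × e^(−0.02270 × 128)
  = 4.940 × 0.05472 = 0.2703 mg/L
(0.2703 mg/L = 0.2703 µg/mL)

0.27 µg/mL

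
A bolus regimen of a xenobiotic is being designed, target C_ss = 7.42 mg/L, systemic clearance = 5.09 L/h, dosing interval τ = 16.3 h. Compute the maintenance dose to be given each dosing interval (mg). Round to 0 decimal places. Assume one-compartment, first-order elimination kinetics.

At steady state, Dose/τ = Css × CL.
Dose = Css × CL × τ = 7.42 × 5.090 × 16.3 = 615.6 mg

616 mg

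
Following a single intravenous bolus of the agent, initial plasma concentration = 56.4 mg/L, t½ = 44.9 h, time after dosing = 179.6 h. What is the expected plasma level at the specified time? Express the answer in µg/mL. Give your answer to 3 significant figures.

k = ln2 / t½ = 0.693147 / 44.9 = 0.01544 h⁻¹
t / t½ = 179.6 / 44.9 = 4 half-lives
C = C₀ × (1/2)^4 = 56.40 × 0.06250 = 3.525 mg/L
(3.525 mg/L = 3.525 µg/mL)

3.53 µg/mL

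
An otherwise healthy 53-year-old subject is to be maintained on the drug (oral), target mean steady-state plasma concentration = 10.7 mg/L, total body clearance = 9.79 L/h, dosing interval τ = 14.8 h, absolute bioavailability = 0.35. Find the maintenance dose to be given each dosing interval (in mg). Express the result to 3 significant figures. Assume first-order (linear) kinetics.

At steady state, F × (Dose/τ) = Css × CL.
Dose = Css × CL × τ / F = 10.7 × 9.790 × 14.8 / 0.35 = 4430 mg

4430 mg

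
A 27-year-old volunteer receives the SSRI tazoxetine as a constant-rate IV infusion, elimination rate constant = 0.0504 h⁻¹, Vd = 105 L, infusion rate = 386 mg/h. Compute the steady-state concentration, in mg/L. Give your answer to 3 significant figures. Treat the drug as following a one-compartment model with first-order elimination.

CL = k × Vd = 0.05040 × 105 = 5.292 L/h
At steady state Css = R₀ / CL = 386 / 5.292 = 72.94 mg/L

72.9 mg/L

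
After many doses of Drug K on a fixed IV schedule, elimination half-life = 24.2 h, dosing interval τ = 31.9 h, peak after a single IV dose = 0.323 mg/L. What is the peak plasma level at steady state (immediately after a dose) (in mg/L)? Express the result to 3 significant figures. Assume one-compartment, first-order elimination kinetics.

k = ln2 / t½ = 0.693147 / 24.2 = 0.02864 h⁻¹
e^(−kτ) = e^(−0.02864 × 31.9) = 0.4011
Accumulation ratio R = 1 / (1 − e^(−kτ)) = 1 / (1 − 0.4011) = 1.670
Steady-state peak = C₀ × R = 0.323 × 1.670 = 0.5394 mg/L

0.539 mg/L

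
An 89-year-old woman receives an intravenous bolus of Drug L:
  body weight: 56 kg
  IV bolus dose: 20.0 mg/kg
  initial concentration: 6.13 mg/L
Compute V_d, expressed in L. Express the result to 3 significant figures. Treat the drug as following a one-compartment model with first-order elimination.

183 L

Dose = 20.0 × 56 = 1120 mg
Vd = Dose / C₀ = 1120 / 6.13 = 182.7 L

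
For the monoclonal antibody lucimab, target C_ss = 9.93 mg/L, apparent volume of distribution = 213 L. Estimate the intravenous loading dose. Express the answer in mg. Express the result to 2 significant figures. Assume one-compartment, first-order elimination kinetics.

2100 mg

LD = Css × Vd = 9.93 × 213 = 2115 mg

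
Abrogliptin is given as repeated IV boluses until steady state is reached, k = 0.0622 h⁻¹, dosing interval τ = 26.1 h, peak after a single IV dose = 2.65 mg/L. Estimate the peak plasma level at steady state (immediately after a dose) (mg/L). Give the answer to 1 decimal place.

3.3 mg/L

e^(−kτ) = e^(−0.06220 × 26.1) = 0.1972
Accumulation ratio R = 1 / (1 − e^(−kτ)) = 1 / (1 − 0.1972) = 1.246
Steady-state peak = C₀ × R = 2.65 × 1.246 = 3.302 mg/L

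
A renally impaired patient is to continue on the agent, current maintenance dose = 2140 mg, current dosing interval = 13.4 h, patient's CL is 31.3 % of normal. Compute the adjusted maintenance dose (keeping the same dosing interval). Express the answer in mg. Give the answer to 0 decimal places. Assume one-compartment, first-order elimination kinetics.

670 mg

To keep the same average steady-state level, dosing rate must scale with clearance.
CL ratio = 31.3 / 100 = 0.3130
New dose (same interval) = 2140 × 0.3130 = 669.8 mg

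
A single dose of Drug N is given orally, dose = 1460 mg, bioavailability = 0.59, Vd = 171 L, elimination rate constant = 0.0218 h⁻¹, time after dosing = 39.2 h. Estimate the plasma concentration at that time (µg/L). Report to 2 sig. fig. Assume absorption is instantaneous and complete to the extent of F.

Amount reaching circulation = F × Dose = 0.59 × 1460 = 861.4 mg
C₀ = F·Dose / Vd = 861.4 / 171 = 5.037 mg/L
C = C₀ · e^(−k·t) = 5.037 × e^(−0.02180 × 39.2)
  = 5.037 × 0.4255 = 2.143 mg/L
Convert: 2.143 mg/L × 1000 = 2143 µg/L

2100 µg/L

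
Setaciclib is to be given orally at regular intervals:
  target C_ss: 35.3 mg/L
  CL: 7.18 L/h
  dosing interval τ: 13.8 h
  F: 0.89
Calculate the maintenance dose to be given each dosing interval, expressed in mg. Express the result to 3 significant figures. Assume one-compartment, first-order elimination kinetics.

3930 mg

At steady state, F × (Dose/τ) = Css × CL.
Dose = Css × CL × τ / F = 35.3 × 7.180 × 13.8 / 0.89 = 3930 mg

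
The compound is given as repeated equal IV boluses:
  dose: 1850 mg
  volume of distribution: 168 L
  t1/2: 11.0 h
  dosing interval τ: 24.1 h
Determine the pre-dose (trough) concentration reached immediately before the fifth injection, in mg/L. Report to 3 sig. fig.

3.08 mg/L

C₀ per dose = Dose / Vd = 1850 / 168 = 11.01 mg/L
k = ln2 / t½ = 0.693147 / 11.0 = 0.06301 h⁻¹
Fraction remaining after one interval: r = e^(−kτ) = e^(−0.06301 × 24.1) = 0.2190
Before dose 5, 4 doses have been given (aged 1τ, 2τ, 3τ, 4τ).
C_trough = C₀ × (r + r² + … + r^4) = C₀ × r(1−r^4)/(1−r)
        = 11.01 × 0.2190 × (1 − 0.002300) / (1 − 0.2190) = 3.080 mg/L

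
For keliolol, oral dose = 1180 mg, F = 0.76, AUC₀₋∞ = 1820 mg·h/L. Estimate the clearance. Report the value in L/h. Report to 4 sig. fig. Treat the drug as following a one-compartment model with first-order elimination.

0.4927 L/h

CL = F·Dose / AUC = 0.76 × 1180 / 1820 = 0.4927 L/h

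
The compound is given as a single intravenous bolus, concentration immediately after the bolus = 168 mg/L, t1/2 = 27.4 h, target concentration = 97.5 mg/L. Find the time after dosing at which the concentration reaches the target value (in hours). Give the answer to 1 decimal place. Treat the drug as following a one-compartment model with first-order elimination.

k = ln2 / t½ = 0.693147 / 27.4 = 0.02530 h⁻¹
t = ln(C₀ / C) / k = ln(168.0 / 97.5) / 0.02530
  = ln(1.723) / 0.02530 = 0.5441 / 0.02530 = 21.51 h

21.5 h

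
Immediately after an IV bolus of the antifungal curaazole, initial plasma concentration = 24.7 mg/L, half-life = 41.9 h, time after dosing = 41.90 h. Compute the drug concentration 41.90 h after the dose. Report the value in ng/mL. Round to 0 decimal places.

12350 ng/mL

k = ln2 / t½ = 0.693147 / 41.9 = 0.01654 h⁻¹
t / t½ = 41.90 / 41.9 = 1 half-lives
C = C₀ × (1/2)^1 = 24.70 × 0.5000 = 12.35 mg/L
Convert: 12.35 mg/L × 1000 = 12350 ng/mL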